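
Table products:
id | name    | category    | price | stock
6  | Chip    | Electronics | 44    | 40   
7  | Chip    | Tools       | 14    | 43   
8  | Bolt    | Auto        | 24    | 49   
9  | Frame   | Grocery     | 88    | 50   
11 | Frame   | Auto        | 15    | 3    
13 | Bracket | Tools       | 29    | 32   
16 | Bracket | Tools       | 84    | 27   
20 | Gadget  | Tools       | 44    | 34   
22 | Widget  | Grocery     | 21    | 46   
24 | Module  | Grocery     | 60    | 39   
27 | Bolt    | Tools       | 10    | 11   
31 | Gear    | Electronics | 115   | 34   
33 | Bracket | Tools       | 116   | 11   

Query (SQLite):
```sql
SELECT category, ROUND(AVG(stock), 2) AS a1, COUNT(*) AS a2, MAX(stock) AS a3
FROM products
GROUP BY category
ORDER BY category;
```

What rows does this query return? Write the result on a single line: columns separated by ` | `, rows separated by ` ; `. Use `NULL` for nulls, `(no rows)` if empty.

Auto | 26 | 2 | 49 ; Electronics | 37 | 2 | 40 ; Grocery | 45 | 3 | 50 ; Tools | 26.33 | 6 | 43

Group products by category.
Per group compute: ROUND(AVG(stock), 2), COUNT(*), MAX(stock).
  Auto: ids {8, 11} → ROUND(AVG(stock), 2)=26, COUNT(*)=2, MAX(stock)=49
  Electronics: ids {6, 31} → ROUND(AVG(stock), 2)=37, COUNT(*)=2, MAX(stock)=40
  Grocery: ids {9, 22, 24} → ROUND(AVG(stock), 2)=45, COUNT(*)=3, MAX(stock)=50
  Tools: ids {7, 13, 16, 20, 27, 33} → ROUND(AVG(stock), 2)=26.33, COUNT(*)=6, MAX(stock)=43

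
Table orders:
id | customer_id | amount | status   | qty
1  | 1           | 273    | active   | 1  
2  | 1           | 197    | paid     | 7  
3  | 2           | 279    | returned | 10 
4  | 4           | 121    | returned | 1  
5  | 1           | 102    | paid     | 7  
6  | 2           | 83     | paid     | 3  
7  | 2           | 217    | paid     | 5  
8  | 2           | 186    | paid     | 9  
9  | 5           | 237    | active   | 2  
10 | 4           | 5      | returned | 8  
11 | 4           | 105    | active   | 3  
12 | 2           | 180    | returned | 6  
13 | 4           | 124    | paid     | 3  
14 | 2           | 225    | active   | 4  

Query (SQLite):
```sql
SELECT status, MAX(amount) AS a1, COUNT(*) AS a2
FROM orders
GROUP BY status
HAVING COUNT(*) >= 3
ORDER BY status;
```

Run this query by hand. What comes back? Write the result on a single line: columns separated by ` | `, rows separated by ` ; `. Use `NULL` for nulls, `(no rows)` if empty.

Group orders by status.
Per group compute: MAX(amount), COUNT(*).
HAVING: drop groups with fewer than 3 rows.
  active: ids {1, 9, 11, 14} → MAX(amount)=273, COUNT(*)=4
  paid: ids {2, 5, 6, 7, 8, 13} → MAX(amount)=217, COUNT(*)=6
  returned: ids {3, 4, 10, 12} → MAX(amount)=279, COUNT(*)=4

active | 273 | 4 ; paid | 217 | 6 ; returned | 279 | 4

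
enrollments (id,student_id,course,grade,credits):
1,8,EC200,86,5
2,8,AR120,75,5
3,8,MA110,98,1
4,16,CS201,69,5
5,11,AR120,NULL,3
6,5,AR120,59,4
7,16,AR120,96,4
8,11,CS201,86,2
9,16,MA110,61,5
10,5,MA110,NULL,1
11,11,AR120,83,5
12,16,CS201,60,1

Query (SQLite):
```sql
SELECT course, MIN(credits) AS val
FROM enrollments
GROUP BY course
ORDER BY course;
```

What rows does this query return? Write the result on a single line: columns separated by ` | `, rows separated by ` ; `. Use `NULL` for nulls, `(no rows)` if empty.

AR120 | 3 ; CS201 | 1 ; EC200 | 5 ; MA110 | 1

Partition enrollments by course; compute MIN(credits) within each group.
  AR120: ids {2, 5, 6, 7, 11} → MIN(credits)=3
  CS201: ids {4, 8, 12} → MIN(credits)=1
  EC200: ids {1} → MIN(credits)=5
  MA110: ids {3, 9, 10} → MIN(credits)=1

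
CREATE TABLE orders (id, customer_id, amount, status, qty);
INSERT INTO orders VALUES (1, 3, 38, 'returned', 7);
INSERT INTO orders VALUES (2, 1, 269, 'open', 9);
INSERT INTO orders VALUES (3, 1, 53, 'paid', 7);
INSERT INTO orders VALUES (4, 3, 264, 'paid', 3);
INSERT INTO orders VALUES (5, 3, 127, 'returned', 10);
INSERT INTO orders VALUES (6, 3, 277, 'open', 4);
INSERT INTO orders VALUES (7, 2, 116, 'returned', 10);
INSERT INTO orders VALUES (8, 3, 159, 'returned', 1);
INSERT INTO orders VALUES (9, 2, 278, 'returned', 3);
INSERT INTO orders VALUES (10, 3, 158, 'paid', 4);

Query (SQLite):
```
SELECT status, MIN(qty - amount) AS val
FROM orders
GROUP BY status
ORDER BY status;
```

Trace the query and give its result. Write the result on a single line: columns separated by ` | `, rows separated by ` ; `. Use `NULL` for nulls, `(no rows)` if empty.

open | -273 ; paid | -261 ; returned | -275

For each row compute qty - amount.
Group by status; take MIN of the expression per group.
  open: ids {2, 6} → MIN(qty - amount)=-273
  paid: ids {3, 4, 10} → MIN(qty - amount)=-261
  returned: ids {1, 5, 7, 8, 9} → MIN(qty - amount)=-275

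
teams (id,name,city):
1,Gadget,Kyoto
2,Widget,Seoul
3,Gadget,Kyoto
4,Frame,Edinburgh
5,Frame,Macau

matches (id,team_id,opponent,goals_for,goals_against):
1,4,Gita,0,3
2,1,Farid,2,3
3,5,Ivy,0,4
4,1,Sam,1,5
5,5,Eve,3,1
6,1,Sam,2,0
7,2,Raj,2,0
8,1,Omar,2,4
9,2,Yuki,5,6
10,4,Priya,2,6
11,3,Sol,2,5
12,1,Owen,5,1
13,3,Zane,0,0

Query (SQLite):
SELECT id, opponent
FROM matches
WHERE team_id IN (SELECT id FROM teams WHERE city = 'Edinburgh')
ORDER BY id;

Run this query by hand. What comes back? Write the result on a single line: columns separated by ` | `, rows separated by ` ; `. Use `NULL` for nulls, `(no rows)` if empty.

1 | Gita ; 10 | Priya

Inner query: teams.id where city = 'Edinburgh'.
Outer: keep matches rows whose team_id is in that set.
Inner query → {4}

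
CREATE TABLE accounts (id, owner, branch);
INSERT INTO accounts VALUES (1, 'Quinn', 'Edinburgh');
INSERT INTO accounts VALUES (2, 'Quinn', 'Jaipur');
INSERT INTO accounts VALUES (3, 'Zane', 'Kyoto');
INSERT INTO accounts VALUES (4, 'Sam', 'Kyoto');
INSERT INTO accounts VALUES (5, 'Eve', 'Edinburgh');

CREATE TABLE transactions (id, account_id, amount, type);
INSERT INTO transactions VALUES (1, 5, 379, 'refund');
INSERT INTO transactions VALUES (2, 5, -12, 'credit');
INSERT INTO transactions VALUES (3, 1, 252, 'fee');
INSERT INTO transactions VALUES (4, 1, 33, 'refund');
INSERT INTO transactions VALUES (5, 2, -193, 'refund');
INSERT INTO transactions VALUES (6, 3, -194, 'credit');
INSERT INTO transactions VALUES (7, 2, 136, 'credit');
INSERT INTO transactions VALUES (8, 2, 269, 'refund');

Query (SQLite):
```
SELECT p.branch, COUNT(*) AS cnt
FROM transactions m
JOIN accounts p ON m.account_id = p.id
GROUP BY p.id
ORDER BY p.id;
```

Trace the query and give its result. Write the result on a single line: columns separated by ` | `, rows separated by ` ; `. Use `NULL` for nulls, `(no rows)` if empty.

Edinburgh | 2 ; Jaipur | 3 ; Kyoto | 1 ; Edinburgh | 2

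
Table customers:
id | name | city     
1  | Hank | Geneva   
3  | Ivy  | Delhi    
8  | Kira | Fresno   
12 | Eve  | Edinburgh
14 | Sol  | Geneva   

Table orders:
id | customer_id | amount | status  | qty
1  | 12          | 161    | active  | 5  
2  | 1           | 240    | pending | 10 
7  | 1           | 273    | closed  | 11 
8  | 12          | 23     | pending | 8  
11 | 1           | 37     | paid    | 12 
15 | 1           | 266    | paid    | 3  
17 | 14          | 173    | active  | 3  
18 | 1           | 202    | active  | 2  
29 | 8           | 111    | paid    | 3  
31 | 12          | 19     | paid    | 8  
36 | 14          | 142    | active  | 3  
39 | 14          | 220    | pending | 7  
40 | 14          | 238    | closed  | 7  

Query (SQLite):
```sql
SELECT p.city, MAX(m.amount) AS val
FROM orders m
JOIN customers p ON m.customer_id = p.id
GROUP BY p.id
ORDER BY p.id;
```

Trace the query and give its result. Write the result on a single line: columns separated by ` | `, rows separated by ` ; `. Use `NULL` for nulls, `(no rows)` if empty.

Join each orders row to its customers via customer_id.
Group joined rows by customers.id; compute MAX(m.amount) per group.
  1: ids {2, 7, 11, 15, 18} → MAX(m.amount)=273
  8: ids {29} → MAX(m.amount)=111
  12: ids {1, 8, 31} → MAX(m.amount)=161
  14: ids {17, 36, 39, 40} → MAX(m.amount)=238

Geneva | 273 ; Fresno | 111 ; Edinburgh | 161 ; Geneva | 238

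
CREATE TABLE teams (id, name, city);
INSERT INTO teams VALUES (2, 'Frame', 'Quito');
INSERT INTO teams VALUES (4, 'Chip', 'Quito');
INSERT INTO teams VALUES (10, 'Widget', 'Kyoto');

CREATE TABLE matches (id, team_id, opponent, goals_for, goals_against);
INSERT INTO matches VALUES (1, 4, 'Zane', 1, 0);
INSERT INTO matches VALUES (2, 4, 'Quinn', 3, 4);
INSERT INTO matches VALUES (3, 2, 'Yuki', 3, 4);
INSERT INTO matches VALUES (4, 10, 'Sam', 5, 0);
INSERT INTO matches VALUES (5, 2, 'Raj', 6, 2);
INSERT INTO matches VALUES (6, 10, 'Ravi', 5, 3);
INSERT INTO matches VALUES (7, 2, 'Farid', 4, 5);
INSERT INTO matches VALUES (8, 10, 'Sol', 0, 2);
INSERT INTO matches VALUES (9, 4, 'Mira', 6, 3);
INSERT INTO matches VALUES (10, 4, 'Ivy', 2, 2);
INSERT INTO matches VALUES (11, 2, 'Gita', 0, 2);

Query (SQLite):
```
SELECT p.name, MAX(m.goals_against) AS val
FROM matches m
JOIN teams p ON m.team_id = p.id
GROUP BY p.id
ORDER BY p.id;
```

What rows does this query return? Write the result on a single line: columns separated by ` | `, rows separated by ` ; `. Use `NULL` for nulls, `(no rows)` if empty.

Join each matches row to its teams via team_id.
Group joined rows by teams.id; compute MAX(m.goals_against) per group.
  2: ids {3, 5, 7, 11} → MAX(m.goals_against)=5
  4: ids {1, 2, 9, 10} → MAX(m.goals_against)=4
  10: ids {4, 6, 8} → MAX(m.goals_against)=3

Frame | 5 ; Chip | 4 ; Widget | 3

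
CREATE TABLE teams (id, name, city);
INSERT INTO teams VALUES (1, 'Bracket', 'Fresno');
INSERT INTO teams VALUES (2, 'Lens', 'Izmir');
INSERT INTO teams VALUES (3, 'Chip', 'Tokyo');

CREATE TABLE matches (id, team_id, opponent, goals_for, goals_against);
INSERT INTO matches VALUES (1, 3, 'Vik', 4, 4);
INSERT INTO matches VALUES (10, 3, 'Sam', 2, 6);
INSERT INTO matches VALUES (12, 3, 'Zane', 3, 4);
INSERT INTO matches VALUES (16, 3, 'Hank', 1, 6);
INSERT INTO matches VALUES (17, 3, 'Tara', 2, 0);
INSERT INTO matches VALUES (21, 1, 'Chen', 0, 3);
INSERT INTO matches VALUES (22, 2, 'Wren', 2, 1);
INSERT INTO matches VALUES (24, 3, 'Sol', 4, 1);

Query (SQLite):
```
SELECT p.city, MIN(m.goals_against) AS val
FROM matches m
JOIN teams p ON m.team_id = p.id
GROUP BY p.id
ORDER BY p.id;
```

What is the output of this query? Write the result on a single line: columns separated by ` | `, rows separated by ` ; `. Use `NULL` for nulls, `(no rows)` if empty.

Join each matches row to its teams via team_id.
Group joined rows by teams.id; compute MIN(m.goals_against) per group.
  1: ids {21} → MIN(m.goals_against)=3
  2: ids {22} → MIN(m.goals_against)=1
  3: ids {1, 10, 12, 16, 17, 24} → MIN(m.goals_against)=0

Fresno | 3 ; Izmir | 1 ; Tokyo | 0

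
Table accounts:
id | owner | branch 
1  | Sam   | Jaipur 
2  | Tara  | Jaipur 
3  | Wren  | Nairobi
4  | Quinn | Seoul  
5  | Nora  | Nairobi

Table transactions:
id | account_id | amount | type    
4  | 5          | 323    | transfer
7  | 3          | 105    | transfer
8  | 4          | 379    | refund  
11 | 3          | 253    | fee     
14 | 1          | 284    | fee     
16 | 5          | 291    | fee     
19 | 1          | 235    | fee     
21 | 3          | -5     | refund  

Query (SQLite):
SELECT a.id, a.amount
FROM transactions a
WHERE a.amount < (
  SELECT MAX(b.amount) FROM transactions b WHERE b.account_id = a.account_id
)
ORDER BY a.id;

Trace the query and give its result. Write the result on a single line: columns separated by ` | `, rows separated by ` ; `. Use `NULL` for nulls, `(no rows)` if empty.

7 | 105 ; 16 | 291 ; 19 | 235 ; 21 | -5

For each transactions row a, compute MAX(amount) over rows sharing a.account_id.
Keep row a if a.amount < that per-group MAX.
  account_id=1: MAX(amount) = 284
  account_id=3: MAX(amount) = 253
  account_id=4: MAX(amount) = 379
  account_id=5: MAX(amount) = 323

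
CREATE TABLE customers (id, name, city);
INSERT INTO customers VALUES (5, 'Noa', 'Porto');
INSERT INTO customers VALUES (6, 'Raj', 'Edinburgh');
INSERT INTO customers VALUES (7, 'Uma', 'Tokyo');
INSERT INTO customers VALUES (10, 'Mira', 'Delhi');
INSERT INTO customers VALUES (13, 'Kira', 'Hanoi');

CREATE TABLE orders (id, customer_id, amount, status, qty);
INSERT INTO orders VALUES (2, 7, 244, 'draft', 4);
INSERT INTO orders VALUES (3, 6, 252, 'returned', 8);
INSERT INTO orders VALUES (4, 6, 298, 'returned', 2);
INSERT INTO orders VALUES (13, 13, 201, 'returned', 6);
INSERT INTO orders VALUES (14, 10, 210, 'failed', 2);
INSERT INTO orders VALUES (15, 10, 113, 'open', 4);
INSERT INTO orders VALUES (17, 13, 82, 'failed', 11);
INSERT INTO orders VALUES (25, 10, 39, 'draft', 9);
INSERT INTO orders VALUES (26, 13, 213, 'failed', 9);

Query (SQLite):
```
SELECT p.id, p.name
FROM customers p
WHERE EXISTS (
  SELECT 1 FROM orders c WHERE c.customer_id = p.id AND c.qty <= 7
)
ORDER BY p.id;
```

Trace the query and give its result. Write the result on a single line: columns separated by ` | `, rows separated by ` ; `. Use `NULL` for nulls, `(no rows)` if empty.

For each customers row, check whether any orders with matching customer_id has qty <= 7.
Keep rows where that is true.

6 | Raj ; 7 | Uma ; 10 | Mira ; 13 | Kira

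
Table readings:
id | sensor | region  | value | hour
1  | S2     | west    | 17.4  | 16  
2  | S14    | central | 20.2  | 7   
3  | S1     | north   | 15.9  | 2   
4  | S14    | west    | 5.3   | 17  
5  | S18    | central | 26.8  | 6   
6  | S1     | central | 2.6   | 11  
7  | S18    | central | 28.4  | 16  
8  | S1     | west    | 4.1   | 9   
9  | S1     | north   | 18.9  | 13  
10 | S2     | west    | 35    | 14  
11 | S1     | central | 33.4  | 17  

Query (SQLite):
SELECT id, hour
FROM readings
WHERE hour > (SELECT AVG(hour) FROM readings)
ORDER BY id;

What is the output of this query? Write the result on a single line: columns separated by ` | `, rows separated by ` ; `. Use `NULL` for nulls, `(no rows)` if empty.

Scalar subquery: AVG(hour) over all readings rows = 11.636364 (≈; comparison uses full precision).
Keep rows where hour > that value.

1 | 16 ; 4 | 17 ; 7 | 16 ; 9 | 13 ; 10 | 14 ; 11 | 17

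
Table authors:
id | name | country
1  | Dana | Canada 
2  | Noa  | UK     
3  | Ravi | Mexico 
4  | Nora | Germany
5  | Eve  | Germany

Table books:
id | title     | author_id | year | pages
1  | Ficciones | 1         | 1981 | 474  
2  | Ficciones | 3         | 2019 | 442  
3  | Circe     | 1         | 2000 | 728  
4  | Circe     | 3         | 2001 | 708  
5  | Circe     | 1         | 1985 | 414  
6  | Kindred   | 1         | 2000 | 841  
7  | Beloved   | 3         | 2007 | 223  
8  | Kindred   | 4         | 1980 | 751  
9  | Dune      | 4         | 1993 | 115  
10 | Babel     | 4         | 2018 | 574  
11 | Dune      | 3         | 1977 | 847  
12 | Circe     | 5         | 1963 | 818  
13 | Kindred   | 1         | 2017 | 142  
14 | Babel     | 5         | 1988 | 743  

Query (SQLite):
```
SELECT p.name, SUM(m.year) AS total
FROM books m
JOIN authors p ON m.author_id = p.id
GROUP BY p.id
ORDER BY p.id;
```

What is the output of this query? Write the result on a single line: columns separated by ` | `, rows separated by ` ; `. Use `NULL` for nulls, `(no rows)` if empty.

Dana | 9983 ; Ravi | 8004 ; Nora | 5991 ; Eve | 3951

Join each books row to its authors via author_id.
Group joined rows by authors.id; compute SUM(m.year) per group.
  1: ids {1, 3, 5, 6, 13} → SUM(m.year)=9983
  3: ids {2, 4, 7, 11} → SUM(m.year)=8004
  4: ids {8, 9, 10} → SUM(m.year)=5991
  5: ids {12, 14} → SUM(m.year)=3951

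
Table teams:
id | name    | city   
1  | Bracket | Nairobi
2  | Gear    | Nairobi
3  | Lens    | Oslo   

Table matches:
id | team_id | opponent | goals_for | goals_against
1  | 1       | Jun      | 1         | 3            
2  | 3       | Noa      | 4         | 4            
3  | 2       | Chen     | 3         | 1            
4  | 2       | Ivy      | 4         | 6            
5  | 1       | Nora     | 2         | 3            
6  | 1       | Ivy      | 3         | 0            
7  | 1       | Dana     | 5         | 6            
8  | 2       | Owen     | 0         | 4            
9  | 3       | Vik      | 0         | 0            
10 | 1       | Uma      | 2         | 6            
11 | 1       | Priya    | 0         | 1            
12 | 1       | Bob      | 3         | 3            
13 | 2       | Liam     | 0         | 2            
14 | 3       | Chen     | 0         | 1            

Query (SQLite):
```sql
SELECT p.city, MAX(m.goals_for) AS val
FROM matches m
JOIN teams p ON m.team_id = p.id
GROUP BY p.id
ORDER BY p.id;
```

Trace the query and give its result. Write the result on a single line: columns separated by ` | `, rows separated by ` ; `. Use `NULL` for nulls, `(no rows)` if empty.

Nairobi | 5 ; Nairobi | 4 ; Oslo | 4

Join each matches row to its teams via team_id.
Group joined rows by teams.id; compute MAX(m.goals_for) per group.
  1: ids {1, 5, 6, 7, 10, 11, 12} → MAX(m.goals_for)=5
  2: ids {3, 4, 8, 13} → MAX(m.goals_for)=4
  3: ids {2, 9, 14} → MAX(m.goals_for)=4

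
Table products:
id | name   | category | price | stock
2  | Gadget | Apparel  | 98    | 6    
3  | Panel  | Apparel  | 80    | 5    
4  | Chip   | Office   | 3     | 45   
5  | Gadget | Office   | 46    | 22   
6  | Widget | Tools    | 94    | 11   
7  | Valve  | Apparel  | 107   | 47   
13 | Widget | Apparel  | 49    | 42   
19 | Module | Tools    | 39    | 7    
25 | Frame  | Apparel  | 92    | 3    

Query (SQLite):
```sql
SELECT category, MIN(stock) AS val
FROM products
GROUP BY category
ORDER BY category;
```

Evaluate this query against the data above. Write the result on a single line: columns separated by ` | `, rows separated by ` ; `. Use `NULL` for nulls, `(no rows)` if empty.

Apparel | 3 ; Office | 22 ; Tools | 7

Partition products by category; compute MIN(stock) within each group.
  Apparel: ids {2, 3, 7, 13, 25} → MIN(stock)=3
  Office: ids {4, 5} → MIN(stock)=22
  Tools: ids {6, 19} → MIN(stock)=7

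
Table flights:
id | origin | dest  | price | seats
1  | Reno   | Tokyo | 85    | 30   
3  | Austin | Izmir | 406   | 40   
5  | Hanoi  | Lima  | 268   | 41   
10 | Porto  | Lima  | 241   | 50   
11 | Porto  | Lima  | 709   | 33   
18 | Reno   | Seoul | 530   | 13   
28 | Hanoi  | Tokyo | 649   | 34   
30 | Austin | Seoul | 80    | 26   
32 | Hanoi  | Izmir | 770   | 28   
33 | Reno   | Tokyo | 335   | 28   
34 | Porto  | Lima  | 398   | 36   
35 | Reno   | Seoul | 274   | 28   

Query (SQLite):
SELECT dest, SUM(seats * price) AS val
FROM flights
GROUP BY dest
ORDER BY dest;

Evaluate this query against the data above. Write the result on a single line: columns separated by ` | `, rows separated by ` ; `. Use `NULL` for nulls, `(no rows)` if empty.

Izmir | 37800 ; Lima | 60763 ; Seoul | 16642 ; Tokyo | 33996

For each row compute seats * price.
Group by dest; take SUM of the expression per group.
  Izmir: ids {3, 32} → SUM(seats * price)=37800
  Lima: ids {5, 10, 11, 34} → SUM(seats * price)=60763
  Seoul: ids {18, 30, 35} → SUM(seats * price)=16642
  Tokyo: ids {1, 28, 33} → SUM(seats * price)=33996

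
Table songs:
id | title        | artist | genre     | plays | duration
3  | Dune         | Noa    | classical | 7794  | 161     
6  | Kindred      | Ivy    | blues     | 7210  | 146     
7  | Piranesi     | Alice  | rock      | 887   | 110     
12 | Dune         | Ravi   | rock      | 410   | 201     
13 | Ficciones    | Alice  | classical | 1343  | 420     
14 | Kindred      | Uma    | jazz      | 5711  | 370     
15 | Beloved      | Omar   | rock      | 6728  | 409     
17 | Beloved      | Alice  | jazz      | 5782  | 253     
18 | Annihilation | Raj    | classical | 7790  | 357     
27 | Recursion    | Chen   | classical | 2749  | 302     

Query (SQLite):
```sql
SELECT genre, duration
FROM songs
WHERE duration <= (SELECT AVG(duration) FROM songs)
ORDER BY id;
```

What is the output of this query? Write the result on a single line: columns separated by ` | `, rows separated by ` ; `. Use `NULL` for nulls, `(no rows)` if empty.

Scalar subquery: AVG(duration) over all songs rows = 272.9.
Keep rows where duration <= that value.

classical | 161 ; blues | 146 ; rock | 110 ; rock | 201 ; jazz | 253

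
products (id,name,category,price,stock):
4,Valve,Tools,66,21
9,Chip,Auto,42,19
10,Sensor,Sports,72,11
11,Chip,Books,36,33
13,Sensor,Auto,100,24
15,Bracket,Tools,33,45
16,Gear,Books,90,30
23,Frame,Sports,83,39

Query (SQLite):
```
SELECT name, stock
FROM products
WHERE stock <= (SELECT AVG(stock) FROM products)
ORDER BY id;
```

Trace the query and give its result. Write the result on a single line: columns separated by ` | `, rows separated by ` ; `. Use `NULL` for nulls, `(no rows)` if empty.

Scalar subquery: AVG(stock) over all products rows = 27.75.
Keep rows where stock <= that value.

Valve | 21 ; Chip | 19 ; Sensor | 11 ; Sensor | 24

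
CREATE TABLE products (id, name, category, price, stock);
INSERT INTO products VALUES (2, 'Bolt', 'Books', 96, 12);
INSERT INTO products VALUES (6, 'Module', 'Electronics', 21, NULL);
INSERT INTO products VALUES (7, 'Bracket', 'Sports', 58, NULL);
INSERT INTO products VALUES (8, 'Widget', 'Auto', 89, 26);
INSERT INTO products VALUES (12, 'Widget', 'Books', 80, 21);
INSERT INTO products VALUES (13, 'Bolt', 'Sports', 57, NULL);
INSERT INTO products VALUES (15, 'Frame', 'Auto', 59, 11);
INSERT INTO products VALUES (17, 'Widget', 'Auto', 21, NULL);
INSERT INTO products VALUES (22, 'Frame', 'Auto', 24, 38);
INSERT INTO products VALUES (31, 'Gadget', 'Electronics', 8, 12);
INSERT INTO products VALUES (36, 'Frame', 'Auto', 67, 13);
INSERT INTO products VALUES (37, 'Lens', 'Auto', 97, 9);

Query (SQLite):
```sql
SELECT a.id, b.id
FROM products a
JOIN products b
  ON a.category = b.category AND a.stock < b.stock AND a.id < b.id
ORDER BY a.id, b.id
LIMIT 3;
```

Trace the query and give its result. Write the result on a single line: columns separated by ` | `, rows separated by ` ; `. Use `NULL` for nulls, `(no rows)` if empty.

2 | 12 ; 8 | 22 ; 15 | 22

Pairs (a,b) with same category, a.stock < b.stock, a.id < b.id.
category groups: Auto:{8,15,17,22,36,37} Books:{2,12} Electronics:{6,31} Sports:{7,13}
Ordered by (a.id, b.id); first 3.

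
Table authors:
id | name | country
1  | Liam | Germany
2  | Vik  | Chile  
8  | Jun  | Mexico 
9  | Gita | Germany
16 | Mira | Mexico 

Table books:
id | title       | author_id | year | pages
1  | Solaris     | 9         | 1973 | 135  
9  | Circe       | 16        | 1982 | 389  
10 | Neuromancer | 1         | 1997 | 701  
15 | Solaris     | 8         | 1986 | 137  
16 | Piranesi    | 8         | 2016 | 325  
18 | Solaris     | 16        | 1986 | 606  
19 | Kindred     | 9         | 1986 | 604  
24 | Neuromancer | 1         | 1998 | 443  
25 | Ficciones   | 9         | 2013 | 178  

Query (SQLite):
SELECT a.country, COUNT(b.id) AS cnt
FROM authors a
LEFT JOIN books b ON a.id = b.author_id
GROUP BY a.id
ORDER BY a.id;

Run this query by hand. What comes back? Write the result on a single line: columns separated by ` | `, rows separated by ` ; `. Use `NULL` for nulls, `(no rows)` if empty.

LEFT JOIN keeps every authors row; unmatched ones get NULL for books columns.
Group by authors.id and compute COUNT(b.id). COUNT(col) of an all-NULL group is 0.
  1: ids {10, 24} → COUNT(b.id)=2
  2: ids {—} → COUNT(b.id)=0
  8: ids {15, 16} → COUNT(b.id)=2
  9: ids {1, 19, 25} → COUNT(b.id)=3
  16: ids {9, 18} → COUNT(b.id)=2

Germany | 2 ; Chile | 0 ; Mexico | 2 ; Germany | 3 ; Mexico | 2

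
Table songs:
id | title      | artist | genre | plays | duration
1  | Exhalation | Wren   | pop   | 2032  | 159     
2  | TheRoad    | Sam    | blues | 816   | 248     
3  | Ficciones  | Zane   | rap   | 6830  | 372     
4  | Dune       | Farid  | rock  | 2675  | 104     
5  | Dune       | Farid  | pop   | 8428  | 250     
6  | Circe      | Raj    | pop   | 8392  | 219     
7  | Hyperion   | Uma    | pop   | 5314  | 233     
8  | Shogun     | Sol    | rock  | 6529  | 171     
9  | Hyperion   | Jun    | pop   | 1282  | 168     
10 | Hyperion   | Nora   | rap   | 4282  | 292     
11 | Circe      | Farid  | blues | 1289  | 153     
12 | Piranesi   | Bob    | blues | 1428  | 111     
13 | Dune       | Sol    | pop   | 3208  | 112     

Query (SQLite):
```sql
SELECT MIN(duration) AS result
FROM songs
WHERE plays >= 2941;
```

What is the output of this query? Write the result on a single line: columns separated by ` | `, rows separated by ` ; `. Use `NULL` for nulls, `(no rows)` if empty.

Rows where plays >= 2941 → duration values: [372, 250, 219, 233, 171, 292, 112].
MIN of non-NULL values = 112.

112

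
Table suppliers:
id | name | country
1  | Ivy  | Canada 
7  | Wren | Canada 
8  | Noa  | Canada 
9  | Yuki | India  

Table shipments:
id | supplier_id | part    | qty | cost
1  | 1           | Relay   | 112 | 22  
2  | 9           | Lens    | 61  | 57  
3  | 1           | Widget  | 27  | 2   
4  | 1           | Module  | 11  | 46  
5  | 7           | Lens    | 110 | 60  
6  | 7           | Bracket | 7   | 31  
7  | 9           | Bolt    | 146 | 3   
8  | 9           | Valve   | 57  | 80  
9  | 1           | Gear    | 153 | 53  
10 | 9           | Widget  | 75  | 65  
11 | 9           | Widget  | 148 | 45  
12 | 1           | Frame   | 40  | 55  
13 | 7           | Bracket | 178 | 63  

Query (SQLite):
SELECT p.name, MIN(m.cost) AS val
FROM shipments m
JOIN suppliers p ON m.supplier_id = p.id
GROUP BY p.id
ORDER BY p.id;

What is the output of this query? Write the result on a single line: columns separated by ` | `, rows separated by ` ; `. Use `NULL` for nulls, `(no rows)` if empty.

Join each shipments row to its suppliers via supplier_id.
Group joined rows by suppliers.id; compute MIN(m.cost) per group.
  1: ids {1, 3, 4, 9, 12} → MIN(m.cost)=2
  7: ids {5, 6, 13} → MIN(m.cost)=31
  9: ids {2, 7, 8, 10, 11} → MIN(m.cost)=3

Ivy | 2 ; Wren | 31 ; Yuki | 3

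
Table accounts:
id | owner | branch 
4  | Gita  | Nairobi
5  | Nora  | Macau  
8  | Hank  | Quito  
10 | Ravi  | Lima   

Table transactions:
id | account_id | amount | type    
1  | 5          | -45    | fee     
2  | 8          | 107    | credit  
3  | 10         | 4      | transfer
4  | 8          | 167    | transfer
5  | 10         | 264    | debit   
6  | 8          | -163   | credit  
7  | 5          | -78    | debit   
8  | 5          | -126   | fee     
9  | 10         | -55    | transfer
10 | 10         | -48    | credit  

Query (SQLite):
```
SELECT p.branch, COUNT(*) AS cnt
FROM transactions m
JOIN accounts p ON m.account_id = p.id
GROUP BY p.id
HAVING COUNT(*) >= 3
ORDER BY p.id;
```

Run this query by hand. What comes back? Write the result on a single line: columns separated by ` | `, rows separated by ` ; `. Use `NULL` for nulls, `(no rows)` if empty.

Join each transactions row to its accounts via account_id.
Group joined rows by accounts.id; compute COUNT(*) per group.
HAVING: keep groups with count ≥ 3.
  5: ids {1, 7, 8} → COUNT(*)=3
  8: ids {2, 4, 6} → COUNT(*)=3
  10: ids {3, 5, 9, 10} → COUNT(*)=4

Macau | 3 ; Quito | 3 ; Lima | 4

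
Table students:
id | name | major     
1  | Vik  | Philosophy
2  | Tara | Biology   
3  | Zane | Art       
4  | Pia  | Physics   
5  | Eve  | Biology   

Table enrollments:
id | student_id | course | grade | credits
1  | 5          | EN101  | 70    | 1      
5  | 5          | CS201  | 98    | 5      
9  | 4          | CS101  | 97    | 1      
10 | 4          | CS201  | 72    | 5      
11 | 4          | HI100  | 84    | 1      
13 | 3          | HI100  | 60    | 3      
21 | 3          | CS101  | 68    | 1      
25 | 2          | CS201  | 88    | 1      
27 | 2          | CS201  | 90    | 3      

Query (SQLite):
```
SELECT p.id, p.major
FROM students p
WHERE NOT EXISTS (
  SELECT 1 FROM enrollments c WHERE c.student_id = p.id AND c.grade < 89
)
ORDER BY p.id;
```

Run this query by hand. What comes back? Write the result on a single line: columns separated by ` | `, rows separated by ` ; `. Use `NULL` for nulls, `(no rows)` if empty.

1 | Philosophy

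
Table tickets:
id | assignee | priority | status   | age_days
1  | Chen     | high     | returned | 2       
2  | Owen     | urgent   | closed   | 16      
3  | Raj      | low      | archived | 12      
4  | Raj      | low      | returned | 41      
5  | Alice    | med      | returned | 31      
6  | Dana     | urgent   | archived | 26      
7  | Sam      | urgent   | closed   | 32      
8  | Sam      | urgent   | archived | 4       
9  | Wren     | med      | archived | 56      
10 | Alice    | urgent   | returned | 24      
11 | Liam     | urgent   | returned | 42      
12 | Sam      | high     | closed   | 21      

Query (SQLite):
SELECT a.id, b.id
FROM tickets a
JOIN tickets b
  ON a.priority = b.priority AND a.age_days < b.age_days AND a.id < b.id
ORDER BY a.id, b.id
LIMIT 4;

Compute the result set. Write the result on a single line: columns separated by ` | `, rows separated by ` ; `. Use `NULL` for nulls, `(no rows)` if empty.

Pairs (a,b) with same priority, a.age_days < b.age_days, a.id < b.id.
priority groups: high:{1,12} low:{3,4} med:{5,9} urgent:{2,6,7,8,10,11}
Ordered by (a.id, b.id); first 4.

1 | 12 ; 2 | 6 ; 2 | 7 ; 2 | 10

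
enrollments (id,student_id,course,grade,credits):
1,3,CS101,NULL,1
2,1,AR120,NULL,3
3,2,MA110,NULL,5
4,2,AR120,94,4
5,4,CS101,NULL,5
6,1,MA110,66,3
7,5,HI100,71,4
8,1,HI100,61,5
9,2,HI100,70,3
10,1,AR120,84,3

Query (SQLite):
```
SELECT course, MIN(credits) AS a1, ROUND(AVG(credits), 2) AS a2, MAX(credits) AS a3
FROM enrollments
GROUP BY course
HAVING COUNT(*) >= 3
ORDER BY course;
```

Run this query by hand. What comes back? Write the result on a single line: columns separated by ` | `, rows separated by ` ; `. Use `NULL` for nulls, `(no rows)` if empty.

Group enrollments by course.
Per group compute: MIN(credits), ROUND(AVG(credits), 2), MAX(credits).
HAVING: drop groups with fewer than 3 rows.
  AR120: ids {2, 4, 10} → MIN(credits)=3, ROUND(AVG(credits), 2)=3.33, MAX(credits)=4
  CS101: ids {1, 5} → MIN(credits)=1, ROUND(AVG(credits), 2)=3, MAX(credits)=5
  HI100: ids {7, 8, 9} → MIN(credits)=3, ROUND(AVG(credits), 2)=4, MAX(credits)=5
  MA110: ids {3, 6} → MIN(credits)=3, ROUND(AVG(credits), 2)=4, MAX(credits)=5

AR120 | 3 | 3.33 | 4 ; HI100 | 3 | 4 | 5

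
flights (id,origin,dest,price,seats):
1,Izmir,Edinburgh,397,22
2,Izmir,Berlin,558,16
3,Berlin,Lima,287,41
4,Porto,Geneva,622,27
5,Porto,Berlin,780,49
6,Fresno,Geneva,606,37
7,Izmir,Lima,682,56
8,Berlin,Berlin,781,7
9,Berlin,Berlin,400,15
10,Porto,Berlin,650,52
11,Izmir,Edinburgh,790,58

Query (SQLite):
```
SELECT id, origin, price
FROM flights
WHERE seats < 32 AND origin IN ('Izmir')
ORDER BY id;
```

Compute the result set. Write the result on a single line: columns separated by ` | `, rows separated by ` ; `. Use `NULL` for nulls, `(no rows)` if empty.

seats < 32: ids {1, 2, 4, 8, 9}
origin IN ('Izmir'): ids {1, 2, 7, 11}
Combine with AND.

1 | Izmir | 397 ; 2 | Izmir | 558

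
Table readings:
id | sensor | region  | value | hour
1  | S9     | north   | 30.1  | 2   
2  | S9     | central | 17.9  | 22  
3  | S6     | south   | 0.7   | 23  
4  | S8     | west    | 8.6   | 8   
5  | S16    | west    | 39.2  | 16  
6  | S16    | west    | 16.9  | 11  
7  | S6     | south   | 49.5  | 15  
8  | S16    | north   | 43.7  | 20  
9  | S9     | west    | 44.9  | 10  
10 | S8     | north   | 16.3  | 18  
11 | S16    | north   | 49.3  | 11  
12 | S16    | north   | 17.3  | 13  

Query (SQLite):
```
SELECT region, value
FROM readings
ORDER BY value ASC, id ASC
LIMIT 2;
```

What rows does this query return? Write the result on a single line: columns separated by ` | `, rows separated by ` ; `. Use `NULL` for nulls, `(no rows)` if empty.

south | 0.7 ; west | 8.6

Sort by value asc, tiebreak id asc: (0.7, id=3), (8.6, id=4), (16.3, id=10), (16.9, id=6), (17.3, id=12) …. Take first 2.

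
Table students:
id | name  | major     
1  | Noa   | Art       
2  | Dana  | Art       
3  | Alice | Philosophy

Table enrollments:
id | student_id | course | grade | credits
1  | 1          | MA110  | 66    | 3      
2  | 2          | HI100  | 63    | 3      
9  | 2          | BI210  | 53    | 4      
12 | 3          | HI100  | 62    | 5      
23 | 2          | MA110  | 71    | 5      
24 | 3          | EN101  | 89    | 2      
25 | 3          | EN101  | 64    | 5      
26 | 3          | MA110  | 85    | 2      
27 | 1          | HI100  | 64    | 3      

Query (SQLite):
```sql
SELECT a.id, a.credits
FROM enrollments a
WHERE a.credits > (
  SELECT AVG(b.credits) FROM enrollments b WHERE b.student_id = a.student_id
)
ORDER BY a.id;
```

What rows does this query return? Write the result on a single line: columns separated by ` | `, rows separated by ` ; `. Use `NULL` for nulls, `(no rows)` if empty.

For each enrollments row a, compute AVG(credits) over rows sharing a.student_id.
Keep row a if a.credits > that per-group AVG.
  student_id=1: AVG(credits) = 3.0
  student_id=2: AVG(credits) = 4.0
  student_id=3: AVG(credits) = 3.5

12 | 5 ; 23 | 5 ; 25 | 5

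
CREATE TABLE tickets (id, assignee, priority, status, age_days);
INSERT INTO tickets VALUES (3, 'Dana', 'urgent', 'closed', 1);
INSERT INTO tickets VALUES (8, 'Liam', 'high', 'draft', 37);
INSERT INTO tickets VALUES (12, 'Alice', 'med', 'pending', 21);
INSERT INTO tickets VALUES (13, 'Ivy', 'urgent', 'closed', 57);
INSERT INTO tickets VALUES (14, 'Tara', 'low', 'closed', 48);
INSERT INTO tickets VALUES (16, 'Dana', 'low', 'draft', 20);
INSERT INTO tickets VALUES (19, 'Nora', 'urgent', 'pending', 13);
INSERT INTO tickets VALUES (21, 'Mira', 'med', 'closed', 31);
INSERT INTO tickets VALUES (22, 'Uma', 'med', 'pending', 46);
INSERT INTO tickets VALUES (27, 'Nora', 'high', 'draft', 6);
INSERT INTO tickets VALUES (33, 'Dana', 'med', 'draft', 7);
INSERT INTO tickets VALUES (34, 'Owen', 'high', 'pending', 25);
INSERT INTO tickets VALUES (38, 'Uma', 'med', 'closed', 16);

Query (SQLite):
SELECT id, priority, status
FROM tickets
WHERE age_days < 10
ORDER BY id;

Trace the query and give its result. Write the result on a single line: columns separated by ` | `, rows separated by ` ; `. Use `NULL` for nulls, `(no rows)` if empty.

3 | urgent | closed ; 27 | high | draft ; 33 | med | draft

age_days < 10: ids {3, 27, 33}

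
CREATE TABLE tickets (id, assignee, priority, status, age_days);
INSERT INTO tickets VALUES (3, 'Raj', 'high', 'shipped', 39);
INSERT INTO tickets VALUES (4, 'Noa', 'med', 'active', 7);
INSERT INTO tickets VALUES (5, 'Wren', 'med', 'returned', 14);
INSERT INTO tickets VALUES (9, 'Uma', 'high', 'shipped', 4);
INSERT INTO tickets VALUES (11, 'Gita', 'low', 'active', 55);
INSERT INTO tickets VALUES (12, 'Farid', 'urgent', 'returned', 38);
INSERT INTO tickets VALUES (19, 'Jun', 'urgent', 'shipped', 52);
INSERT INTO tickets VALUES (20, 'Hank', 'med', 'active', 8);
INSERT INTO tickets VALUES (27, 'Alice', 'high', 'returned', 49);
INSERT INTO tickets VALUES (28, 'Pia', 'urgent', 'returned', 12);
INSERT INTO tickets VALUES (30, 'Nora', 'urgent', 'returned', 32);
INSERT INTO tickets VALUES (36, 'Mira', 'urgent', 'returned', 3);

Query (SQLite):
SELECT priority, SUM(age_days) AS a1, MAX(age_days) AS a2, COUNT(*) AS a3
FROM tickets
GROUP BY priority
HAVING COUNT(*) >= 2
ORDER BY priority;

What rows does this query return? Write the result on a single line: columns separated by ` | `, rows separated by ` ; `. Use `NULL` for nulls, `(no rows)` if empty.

high | 92 | 49 | 3 ; med | 29 | 14 | 3 ; urgent | 137 | 52 | 5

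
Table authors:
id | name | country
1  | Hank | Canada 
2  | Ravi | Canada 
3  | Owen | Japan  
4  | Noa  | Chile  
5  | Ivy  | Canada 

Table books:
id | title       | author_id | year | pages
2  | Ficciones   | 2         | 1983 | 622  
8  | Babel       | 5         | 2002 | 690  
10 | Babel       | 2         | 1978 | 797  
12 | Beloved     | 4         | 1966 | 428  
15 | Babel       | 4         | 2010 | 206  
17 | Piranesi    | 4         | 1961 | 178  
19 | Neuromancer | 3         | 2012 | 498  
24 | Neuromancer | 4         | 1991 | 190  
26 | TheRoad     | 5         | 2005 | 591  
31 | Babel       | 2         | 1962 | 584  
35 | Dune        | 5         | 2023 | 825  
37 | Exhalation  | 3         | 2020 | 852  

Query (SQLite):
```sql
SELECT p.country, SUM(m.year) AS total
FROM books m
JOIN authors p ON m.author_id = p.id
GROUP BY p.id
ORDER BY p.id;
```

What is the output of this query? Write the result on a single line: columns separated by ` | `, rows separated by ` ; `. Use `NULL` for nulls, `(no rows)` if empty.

Canada | 5923 ; Japan | 4032 ; Chile | 7928 ; Canada | 6030

Join each books row to its authors via author_id.
Group joined rows by authors.id; compute SUM(m.year) per group.
  2: ids {2, 10, 31} → SUM(m.year)=5923
  3: ids {19, 37} → SUM(m.year)=4032
  4: ids {12, 15, 17, 24} → SUM(m.year)=7928
  5: ids {8, 26, 35} → SUM(m.year)=6030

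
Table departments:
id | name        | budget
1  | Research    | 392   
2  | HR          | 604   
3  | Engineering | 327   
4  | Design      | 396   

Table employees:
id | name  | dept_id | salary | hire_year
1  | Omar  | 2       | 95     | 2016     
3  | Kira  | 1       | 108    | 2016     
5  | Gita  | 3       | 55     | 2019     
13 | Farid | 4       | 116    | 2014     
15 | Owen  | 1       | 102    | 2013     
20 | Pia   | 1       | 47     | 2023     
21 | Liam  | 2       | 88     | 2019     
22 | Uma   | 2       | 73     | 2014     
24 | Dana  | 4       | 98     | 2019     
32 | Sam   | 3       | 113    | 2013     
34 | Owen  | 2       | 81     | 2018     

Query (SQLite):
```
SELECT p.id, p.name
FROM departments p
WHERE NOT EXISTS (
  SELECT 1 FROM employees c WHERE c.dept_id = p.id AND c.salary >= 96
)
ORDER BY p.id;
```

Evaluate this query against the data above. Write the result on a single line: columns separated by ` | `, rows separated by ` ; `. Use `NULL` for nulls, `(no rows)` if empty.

2 | HR

For each departments row, check whether any employees with matching dept_id has salary >= 96.
Keep rows where that is false.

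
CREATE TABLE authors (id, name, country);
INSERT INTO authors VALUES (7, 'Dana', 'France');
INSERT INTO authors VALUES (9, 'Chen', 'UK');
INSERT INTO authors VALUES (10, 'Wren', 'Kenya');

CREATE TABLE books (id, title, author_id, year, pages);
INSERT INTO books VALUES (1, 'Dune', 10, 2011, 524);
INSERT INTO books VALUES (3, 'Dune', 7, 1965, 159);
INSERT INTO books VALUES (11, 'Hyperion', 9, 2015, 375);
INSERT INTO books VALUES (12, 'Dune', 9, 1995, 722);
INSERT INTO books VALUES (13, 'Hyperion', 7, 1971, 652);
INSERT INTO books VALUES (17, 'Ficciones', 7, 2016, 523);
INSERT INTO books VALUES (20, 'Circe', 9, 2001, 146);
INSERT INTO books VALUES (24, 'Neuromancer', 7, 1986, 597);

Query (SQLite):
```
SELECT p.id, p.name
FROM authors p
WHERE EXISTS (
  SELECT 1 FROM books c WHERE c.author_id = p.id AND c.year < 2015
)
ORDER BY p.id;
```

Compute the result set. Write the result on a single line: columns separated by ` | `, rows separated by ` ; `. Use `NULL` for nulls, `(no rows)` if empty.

7 | Dana ; 9 | Chen ; 10 | Wren

For each authors row, check whether any books with matching author_id has year < 2015.
Keep rows where that is true.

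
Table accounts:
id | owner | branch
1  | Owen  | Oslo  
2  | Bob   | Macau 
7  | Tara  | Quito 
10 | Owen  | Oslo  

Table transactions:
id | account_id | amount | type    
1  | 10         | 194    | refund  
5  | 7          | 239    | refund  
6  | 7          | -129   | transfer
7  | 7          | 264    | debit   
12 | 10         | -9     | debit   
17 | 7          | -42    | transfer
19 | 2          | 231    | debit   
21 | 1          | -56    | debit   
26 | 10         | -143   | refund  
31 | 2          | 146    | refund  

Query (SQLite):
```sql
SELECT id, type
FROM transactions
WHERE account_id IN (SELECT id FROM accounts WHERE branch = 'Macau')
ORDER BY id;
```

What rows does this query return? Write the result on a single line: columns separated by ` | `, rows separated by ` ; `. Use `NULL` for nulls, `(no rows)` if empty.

19 | debit ; 31 | refund

Inner query: accounts.id where branch = 'Macau'.
Outer: keep transactions rows whose account_id is in that set.
Inner query → {2}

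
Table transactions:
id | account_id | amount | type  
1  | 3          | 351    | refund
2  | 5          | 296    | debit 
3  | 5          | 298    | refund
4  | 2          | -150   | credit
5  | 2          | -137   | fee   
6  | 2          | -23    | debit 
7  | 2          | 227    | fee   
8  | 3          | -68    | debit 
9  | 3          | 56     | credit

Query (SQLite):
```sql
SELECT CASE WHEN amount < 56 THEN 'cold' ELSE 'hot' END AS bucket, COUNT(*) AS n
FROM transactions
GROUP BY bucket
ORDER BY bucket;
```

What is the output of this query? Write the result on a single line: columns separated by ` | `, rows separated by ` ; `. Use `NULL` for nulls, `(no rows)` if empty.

Bucket rows by amount < 56 → 'cold' else 'hot'; count each bucket.

cold | 4 ; hot | 5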